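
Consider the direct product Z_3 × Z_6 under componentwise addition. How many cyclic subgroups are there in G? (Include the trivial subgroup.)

10

Group the elements of G by the cyclic subgroup they generate; each cyclic subgroup of order d accounts for φ(d) elements.
Cyclic subgroups by order — order 1: 1; order 2: 1; order 3: 4; order 6: 4.
Total: 10.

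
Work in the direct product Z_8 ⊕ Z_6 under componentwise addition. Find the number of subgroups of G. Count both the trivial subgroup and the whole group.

22

|G| = 48, so by Lagrange every subgroup order divides 48. Divisors: 1, 2, 3, 4, 6, 8, 12, 16, 24, 48.
Subgroups by order — order 1: 1; order 2: 3; order 3: 1; order 4: 3; order 6: 3; order 8: 3; order 12: 3; order 16: 1; order 24: 3; order 48: 1.
Total: 1 + 3 + 1 + 3 + 3 + 3 + 3 + 1 + 3 + 1 = 22.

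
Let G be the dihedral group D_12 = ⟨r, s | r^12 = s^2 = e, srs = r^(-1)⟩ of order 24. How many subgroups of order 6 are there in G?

5

|G| = 24 and 6 | 24, so subgroups of order 6 are possible by Lagrange.
The subgroups of order 6 are: {e, r^2, r^4, r^6, r^8, r^10}; {e, r^4, r^8, r^2s, r^6s, r^10s}; {e, r^4, r^8, r^3s, r^7s, r^11s}; {e, r^4, r^8, s, r^4s, r^8s}; … (5 in all).
So G has 5 subgroups of order 6.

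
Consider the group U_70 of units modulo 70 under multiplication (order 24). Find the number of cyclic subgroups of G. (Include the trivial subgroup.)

12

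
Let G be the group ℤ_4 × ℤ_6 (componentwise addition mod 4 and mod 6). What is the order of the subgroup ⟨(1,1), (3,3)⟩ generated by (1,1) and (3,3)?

|⟨(1,1)⟩| = 12 and |⟨(3,3)⟩| = 4, so |H| is a multiple of lcm(12, 4) = 12 and divides |G| = 24.
Closing under the operation: H = {(0,0), (0,2), (0,4), (1,1), (1,3), (1,5), (2,0), (2,2), (2,4), (3,1), (3,3), (3,5)}, so |H| = 12.

12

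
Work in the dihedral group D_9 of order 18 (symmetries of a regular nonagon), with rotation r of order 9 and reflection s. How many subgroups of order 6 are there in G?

3

|G| = 18 and 6 | 18, so subgroups of order 6 are possible by Lagrange.
The subgroups of order 6 are: {e, r^3, r^6, r^2s, r^5s, r^8s}; {e, r^3, r^6, s, r^3s, r^6s}; {e, r^3, r^6, rs, r^4s, r^7s}.
So G has 3 subgroups of order 6.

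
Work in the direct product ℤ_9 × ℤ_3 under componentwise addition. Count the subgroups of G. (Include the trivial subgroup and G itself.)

10

|G| = 27, so by Lagrange every subgroup order divides 27. Divisors: 1, 3, 9, 27.
Subgroups by order — order 1: 1; order 3: 4; order 9: 4; order 27: 1.
Total: 1 + 4 + 4 + 1 = 10.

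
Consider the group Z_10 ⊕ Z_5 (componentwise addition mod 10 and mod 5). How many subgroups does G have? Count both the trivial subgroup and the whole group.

16

|G| = 50, so by Lagrange every subgroup order divides 50. Divisors: 1, 2, 5, 10, 25, 50.
Subgroups by order — order 1: 1; order 2: 1; order 5: 6; order 10: 6; order 25: 1; order 50: 1.
Total: 1 + 1 + 6 + 6 + 1 + 1 = 16.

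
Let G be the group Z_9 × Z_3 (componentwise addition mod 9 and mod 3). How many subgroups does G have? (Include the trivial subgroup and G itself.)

10

|G| = 27, so by Lagrange every subgroup order divides 27. Divisors: 1, 3, 9, 27.
Subgroups by order — order 1: 1; order 3: 4; order 9: 4; order 27: 1.
Total: 1 + 4 + 4 + 1 = 10.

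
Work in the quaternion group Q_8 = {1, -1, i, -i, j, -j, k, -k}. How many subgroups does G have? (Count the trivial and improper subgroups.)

|G| = 8, so by Lagrange every subgroup order divides 8. Divisors: 1, 2, 4, 8.
Subgroups by order — order 1: 1; order 2: 1; order 4: 3; order 8: 1.
Total: 1 + 1 + 3 + 1 = 6.

6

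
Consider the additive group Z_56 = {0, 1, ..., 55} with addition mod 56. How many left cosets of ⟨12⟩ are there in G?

|⟨12⟩| = 14 and |G| = 56.
By Lagrange, [G : H] = |G|/|H| = 56/14 = 4.

4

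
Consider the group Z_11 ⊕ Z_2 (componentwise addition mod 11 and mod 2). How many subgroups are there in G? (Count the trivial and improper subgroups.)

4

|G| = 22, so by Lagrange every subgroup order divides 22. Divisors: 1, 2, 11, 22.
Subgroups by order — order 1: 1; order 2: 1; order 11: 1; order 22: 1.
Total: 1 + 1 + 1 + 1 = 4.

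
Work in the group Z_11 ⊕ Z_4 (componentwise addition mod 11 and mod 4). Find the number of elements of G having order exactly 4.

2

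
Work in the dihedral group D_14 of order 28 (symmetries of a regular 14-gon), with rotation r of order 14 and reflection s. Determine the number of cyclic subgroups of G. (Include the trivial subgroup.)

A cyclic subgroup of order d is generated by each of its φ(d) elements of order d, so the cyclic subgroups of order d number (#elements of order d)/φ(d).
Cyclic subgroups by order — order 1: 1; order 2: 15; order 7: 1; order 14: 1.
Total: 18.

18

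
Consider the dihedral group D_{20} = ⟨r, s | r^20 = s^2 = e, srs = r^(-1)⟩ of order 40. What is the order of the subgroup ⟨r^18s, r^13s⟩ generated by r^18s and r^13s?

|⟨r^18s⟩| = 2 and |⟨r^13s⟩| = 2, so |H| is a multiple of lcm(2, 2) = 2 and divides |G| = 40.
Closing under the operation: H = {e, r^5, r^10, r^15, r^3s, r^8s, r^13s, r^18s}, so |H| = 8.

8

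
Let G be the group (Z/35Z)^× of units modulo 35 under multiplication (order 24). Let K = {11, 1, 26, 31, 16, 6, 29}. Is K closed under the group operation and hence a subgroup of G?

No

|K| = 7 does not divide |G| = 24, so by Lagrange K is not a subgroup.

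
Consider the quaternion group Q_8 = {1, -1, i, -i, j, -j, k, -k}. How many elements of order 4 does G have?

The elements of order 4 are: i, -i, j, -j, k, -k.
That's 6.

6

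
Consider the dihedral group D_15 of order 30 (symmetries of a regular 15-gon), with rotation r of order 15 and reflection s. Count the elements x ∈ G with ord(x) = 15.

The elements of order 15 are: r, r^2, r^4, r^7, r^8, r^11, r^13, r^14.
That's 8.

8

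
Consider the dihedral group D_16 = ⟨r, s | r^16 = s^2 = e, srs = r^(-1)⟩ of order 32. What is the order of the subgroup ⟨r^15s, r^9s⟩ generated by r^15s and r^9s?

16

|⟨r^15s⟩| = 2 and |⟨r^9s⟩| = 2, so |H| is a multiple of lcm(2, 2) = 2 and divides |G| = 32.
Closing under the operation: H = {e, r^2, r^4, r^6, r^8, r^10, r^12, r^14, rs, r^3s, r^5s, r^7s, r^9s, r^11s, r^13s, r^15s}, so |H| = 16.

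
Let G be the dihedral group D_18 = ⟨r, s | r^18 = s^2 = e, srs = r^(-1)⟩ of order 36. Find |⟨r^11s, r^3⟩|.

|⟨r^11s⟩| = 2 and |⟨r^3⟩| = 6, so |H| is a multiple of lcm(2, 6) = 6 and divides |G| = 36.
Closing under the operation: H = {e, r^3, r^6, r^9, r^12, r^15, r^2s, r^5s, r^8s, r^11s, r^14s, r^17s}, so |H| = 12.

12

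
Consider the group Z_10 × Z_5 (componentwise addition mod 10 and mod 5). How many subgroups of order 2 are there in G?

1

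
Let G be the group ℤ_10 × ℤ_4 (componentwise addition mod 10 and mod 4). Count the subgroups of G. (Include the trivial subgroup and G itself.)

16

|G| = 40, so by Lagrange every subgroup order divides 40. Divisors: 1, 2, 4, 5, 8, 10, 20, 40.
Subgroups by order — order 1: 1; order 2: 3; order 4: 3; order 5: 1; order 8: 1; order 10: 3; order 20: 3; order 40: 1.
Total: 1 + 3 + 3 + 1 + 1 + 3 + 3 + 1 = 16.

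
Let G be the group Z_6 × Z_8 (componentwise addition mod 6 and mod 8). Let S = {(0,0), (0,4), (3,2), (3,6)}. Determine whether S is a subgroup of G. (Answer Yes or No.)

Yes

|S| = 4 divides |G| = 48, consistent with Lagrange.
S contains the identity, every element's inverse is in S, and S is closed under +: it is a subgroup.
In fact S = ⟨(3,2)⟩.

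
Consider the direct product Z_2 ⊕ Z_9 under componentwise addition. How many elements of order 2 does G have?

1

An element (a,b) has order lcm(ord(a), ord(b)); count pairs with lcm equal to 2.
Enumerating gives 1 such elements.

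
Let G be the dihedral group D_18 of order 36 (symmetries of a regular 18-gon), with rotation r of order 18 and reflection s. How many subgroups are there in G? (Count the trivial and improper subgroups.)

45

|G| = 36, so by Lagrange every subgroup order divides 36. Divisors: 1, 2, 3, 4, 6, 9, 12, 18, 36.
Subgroups by order — order 1: 1; order 2: 19; order 3: 1; order 4: 9; order 6: 7; order 9: 1; order 12: 3; order 18: 3; order 36: 1.
Total: 1 + 19 + 1 + 9 + 7 + 1 + 3 + 3 + 1 = 45.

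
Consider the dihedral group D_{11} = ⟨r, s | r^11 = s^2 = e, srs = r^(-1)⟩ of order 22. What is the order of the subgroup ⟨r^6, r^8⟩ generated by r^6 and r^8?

11

|⟨r^6⟩| = 11 and |⟨r^8⟩| = 11, so |H| is a multiple of lcm(11, 11) = 11 and divides |G| = 22.
Closing under the operation: H = {e, r, r^2, r^3, r^4, r^5, r^6, r^7, r^8, r^9, r^10}, so |H| = 11.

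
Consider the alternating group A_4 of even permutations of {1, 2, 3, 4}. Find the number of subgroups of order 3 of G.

4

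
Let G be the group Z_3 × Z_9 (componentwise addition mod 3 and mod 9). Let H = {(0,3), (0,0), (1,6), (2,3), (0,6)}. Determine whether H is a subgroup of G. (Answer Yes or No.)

No

|H| = 5 does not divide |G| = 27, so by Lagrange H is not a subgroup.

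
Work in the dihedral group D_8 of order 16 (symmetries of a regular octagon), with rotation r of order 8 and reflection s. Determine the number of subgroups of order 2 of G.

|G| = 16 and 2 | 16, so subgroups of order 2 are possible by Lagrange.
The subgroups of order 2 are: {e, r^2s}; {e, r^3s}; {e, r^4}; {e, r^4s}; … (9 in all).
So G has 9 subgroups of order 2.

9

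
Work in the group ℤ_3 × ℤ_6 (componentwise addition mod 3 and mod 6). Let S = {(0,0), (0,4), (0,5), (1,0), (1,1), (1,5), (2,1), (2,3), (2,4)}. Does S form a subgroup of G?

(2,4) ∈ S but its inverse (1,2) ∉ S, so S is not a subgroup.

No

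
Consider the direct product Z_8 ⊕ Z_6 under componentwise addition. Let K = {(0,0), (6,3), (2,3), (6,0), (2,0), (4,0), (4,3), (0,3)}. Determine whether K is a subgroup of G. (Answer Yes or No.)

Yes

|K| = 8 divides |G| = 48, consistent with Lagrange.
K contains the identity, every element's inverse is in K, and K is closed under +: it is a subgroup.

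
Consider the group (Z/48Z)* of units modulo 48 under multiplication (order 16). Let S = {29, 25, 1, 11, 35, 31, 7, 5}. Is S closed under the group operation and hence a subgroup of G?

|S| = 8 divides |G| = 16, consistent with Lagrange.
S contains the identity, every element's inverse is in S, and S is closed under ·: it is a subgroup.

Yes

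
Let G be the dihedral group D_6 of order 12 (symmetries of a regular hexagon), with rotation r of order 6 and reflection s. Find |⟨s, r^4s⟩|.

|⟨s⟩| = 2 and |⟨r^4s⟩| = 2, so |H| is a multiple of lcm(2, 2) = 2 and divides |G| = 12.
Closing under the operation: H = {e, r^2, r^4, s, r^2s, r^4s}, so |H| = 6.

6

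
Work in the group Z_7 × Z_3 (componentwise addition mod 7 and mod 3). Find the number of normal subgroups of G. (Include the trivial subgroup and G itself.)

4

G is abelian, so every subgroup is normal.
G has 4 subgroups in total, hence 4 normal subgroups.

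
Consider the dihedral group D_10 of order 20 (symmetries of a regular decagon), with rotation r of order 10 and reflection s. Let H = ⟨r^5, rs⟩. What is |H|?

|⟨r^5⟩| = 2 and |⟨rs⟩| = 2, so |H| is a multiple of lcm(2, 2) = 2 and divides |G| = 20.
Closing under the operation: H = {e, r^5, rs, r^6s}, so |H| = 4.

4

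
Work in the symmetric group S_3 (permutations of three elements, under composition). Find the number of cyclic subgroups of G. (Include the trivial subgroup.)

Each element a generates a cyclic subgroup ⟨a⟩; distinct elements may generate the same one (a cyclic group of order d has φ(d) generators).
Cyclic subgroups by order — order 1: 1; order 2: 3; order 3: 1.
Total: 5.

5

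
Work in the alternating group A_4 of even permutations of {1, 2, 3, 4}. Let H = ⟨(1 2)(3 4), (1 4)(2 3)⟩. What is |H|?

|⟨(1 2)(3 4)⟩| = 2 and |⟨(1 4)(2 3)⟩| = 2, so |H| is a multiple of lcm(2, 2) = 2 and divides |G| = 12.
Closing under the operation: H = {e, (1 2)(3 4), (1 3)(2 4), (1 4)(2 3)}, so |H| = 4.

4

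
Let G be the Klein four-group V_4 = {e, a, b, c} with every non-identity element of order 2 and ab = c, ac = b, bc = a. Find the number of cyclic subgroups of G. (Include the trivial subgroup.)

Group the elements of G by the cyclic subgroup they generate; each cyclic subgroup of order d accounts for φ(d) elements.
Cyclic subgroups by order — order 1: 1; order 2: 3.
Total: 4.

4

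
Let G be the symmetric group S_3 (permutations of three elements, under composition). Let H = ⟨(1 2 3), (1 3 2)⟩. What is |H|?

3

|⟨(1 2 3)⟩| = 3 and |⟨(1 3 2)⟩| = 3, so |H| is a multiple of lcm(3, 3) = 3 and divides |G| = 6.
Closing under the operation: H = {e, (1 2 3), (1 3 2)}, so |H| = 3.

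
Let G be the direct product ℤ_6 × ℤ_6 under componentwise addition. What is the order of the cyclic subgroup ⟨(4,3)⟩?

6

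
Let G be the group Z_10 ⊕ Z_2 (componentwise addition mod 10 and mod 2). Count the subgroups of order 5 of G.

1

|G| = 20 and 5 | 20, so subgroups of order 5 are possible by Lagrange.
The subgroups of order 5 are: {(0,0), (2,0), (4,0), (6,0), (8,0)}.
So G has 1 subgroup of order 5.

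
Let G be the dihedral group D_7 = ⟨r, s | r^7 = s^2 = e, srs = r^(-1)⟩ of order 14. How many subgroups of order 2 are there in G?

|G| = 14 and 2 | 14, so subgroups of order 2 are possible by Lagrange.
The subgroups of order 2 are: {e, r^2s}; {e, r^3s}; {e, r^4s}; {e, r^5s}; … (7 in all).
So G has 7 subgroups of order 2.

7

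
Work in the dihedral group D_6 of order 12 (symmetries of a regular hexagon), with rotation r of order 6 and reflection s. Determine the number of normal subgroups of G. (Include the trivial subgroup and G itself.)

G has 16 subgroups. Checking conjugation-invariance by order — order 1: 1/1 normal; order 2: 1/7 normal; order 3: 1/1 normal; order 4: 0/3 normal; order 6: 3/3 normal; order 12: 1/1 normal.
Total normal subgroups: 7.

7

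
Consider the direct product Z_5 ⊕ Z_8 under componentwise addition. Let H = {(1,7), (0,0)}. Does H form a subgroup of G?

No

(1,7) ∈ H but its inverse (4,1) ∉ H, so H is not a subgroup.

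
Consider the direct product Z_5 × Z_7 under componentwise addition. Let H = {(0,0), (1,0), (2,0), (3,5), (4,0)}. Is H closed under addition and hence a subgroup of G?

(2,0) ∈ H but its inverse (3,0) ∉ H, so H is not a subgroup.

No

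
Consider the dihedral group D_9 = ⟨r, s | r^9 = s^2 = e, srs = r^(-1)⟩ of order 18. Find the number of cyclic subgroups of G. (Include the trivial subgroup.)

Group the elements of G by the cyclic subgroup they generate; each cyclic subgroup of order d accounts for φ(d) elements.
Cyclic subgroups by order — order 1: 1; order 2: 9; order 3: 1; order 9: 1.
Total: 12.

12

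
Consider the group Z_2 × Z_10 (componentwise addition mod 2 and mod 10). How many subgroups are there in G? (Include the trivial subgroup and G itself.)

10

|G| = 20, so by Lagrange every subgroup order divides 20. Divisors: 1, 2, 4, 5, 10, 20.
Subgroups by order — order 1: 1; order 2: 3; order 4: 1; order 5: 1; order 10: 3; order 20: 1.
Total: 1 + 3 + 1 + 1 + 3 + 1 = 10.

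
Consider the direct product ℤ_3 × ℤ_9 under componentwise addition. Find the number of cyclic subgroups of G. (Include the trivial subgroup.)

8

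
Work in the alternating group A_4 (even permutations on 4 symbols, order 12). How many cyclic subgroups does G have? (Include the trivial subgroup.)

8

Group the elements of G by the cyclic subgroup they generate; each cyclic subgroup of order d accounts for φ(d) elements.
Cyclic subgroups by order — order 1: 1; order 2: 3; order 3: 4.
Total: 8.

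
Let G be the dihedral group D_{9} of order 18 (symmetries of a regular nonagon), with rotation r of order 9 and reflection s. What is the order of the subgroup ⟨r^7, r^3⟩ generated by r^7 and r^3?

9

|⟨r^7⟩| = 9 and |⟨r^3⟩| = 3, so |H| is a multiple of lcm(9, 3) = 9 and divides |G| = 18.
Closing under the operation: H = {e, r, r^2, r^3, r^4, r^5, r^6, r^7, r^8}, so |H| = 9.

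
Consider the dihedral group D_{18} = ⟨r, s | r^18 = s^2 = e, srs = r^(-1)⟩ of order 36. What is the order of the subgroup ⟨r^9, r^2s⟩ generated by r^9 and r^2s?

4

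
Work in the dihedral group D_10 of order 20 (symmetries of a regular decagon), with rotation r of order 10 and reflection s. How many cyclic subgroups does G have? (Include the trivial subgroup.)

A cyclic subgroup of order d is generated by each of its φ(d) elements of order d, so the cyclic subgroups of order d number (#elements of order d)/φ(d).
Cyclic subgroups by order — order 1: 1; order 2: 11; order 5: 1; order 10: 1.
Total: 14.

14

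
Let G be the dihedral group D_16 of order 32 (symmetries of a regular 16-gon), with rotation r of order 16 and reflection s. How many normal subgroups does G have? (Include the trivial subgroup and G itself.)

8

G has 36 subgroups. Checking conjugation-invariance by order — order 1: 1/1 normal; order 2: 1/17 normal; order 4: 1/9 normal; order 8: 1/5 normal; order 16: 3/3 normal; order 32: 1/1 normal.
Total normal subgroups: 8.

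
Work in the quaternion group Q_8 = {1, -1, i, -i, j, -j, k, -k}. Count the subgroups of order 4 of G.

|G| = 8 and 4 | 8, so subgroups of order 4 are possible by Lagrange.
The subgroups of order 4 are: {1, -1, i, -i}; {1, -1, j, -j}; {1, -1, k, -k}.
So G has 3 subgroups of order 4.

3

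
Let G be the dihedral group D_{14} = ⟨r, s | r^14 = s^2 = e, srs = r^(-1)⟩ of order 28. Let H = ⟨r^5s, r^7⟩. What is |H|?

|⟨r^5s⟩| = 2 and |⟨r^7⟩| = 2, so |H| is a multiple of lcm(2, 2) = 2 and divides |G| = 28.
Closing under the operation: H = {e, r^7, r^5s, r^12s}, so |H| = 4.

4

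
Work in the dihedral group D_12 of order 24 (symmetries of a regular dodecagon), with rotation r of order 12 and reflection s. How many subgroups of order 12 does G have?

3

|G| = 24 and 12 | 24, so subgroups of order 12 are possible by Lagrange.
The subgroups of order 12 are: {e, r, r^2, r^3, r^4, r^5, r^6, r^7, r^8, r^9, r^10, r^11}; {e, r^2, r^4, r^6, r^8, r^10, s, r^2s, r^4s, r^6s, r^8s, r^10s}; {e, r^2, r^4, r^6, r^8, r^10, rs, r^3s, r^5s, r^7s, r^9s, r^11s}.
So G has 3 subgroups of order 12.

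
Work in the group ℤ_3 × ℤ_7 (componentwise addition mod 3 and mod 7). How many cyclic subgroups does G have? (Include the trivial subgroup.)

Each element a generates a cyclic subgroup ⟨a⟩; distinct elements may generate the same one (a cyclic group of order d has φ(d) generators).
Cyclic subgroups by order — order 1: 1; order 3: 1; order 7: 1; order 21: 1.
Total: 4.

4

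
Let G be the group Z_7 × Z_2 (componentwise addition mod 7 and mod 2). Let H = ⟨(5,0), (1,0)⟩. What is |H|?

7

|⟨(5,0)⟩| = 7 and |⟨(1,0)⟩| = 7, so |H| is a multiple of lcm(7, 7) = 7 and divides |G| = 14.
Closing under the operation: H = {(0,0), (1,0), (2,0), (3,0), (4,0), (5,0), (6,0)}, so |H| = 7.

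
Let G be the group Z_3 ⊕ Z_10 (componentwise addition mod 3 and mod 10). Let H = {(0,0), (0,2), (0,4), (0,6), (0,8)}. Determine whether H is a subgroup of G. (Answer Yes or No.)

|H| = 5 divides |G| = 30, consistent with Lagrange.
H contains the identity, every element's inverse is in H, and H is closed under +: it is a subgroup.
In fact H = ⟨(0,2)⟩.

Yes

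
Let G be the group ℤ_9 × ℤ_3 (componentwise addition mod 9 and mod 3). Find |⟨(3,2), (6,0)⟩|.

|⟨(3,2)⟩| = 3 and |⟨(6,0)⟩| = 3, so |H| is a multiple of lcm(3, 3) = 3 and divides |G| = 27.
Closing under the operation: H = {(0,0), (0,1), (0,2), (3,0), (3,1), (3,2), (6,0), (6,1), (6,2)}, so |H| = 9.

9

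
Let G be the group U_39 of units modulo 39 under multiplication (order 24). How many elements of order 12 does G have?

8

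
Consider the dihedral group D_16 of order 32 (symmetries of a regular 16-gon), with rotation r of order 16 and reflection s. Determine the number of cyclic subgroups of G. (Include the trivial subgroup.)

Each element a generates a cyclic subgroup ⟨a⟩; distinct elements may generate the same one (a cyclic group of order d has φ(d) generators).
Cyclic subgroups by order — order 1: 1; order 2: 17; order 4: 1; order 8: 1; order 16: 1.
Total: 21.

21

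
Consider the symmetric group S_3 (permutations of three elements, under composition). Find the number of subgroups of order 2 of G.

|G| = 6 and 2 | 6, so subgroups of order 2 are possible by Lagrange.
The subgroups of order 2 are: {e, (1 2)}; {e, (1 3)}; {e, (2 3)}.
So G has 3 subgroups of order 2.

3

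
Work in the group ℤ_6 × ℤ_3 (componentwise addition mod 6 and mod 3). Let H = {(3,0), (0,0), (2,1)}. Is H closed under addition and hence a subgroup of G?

No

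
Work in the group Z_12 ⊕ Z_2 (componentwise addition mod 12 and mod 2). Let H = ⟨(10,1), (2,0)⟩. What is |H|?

|⟨(10,1)⟩| = 6 and |⟨(2,0)⟩| = 6, so |H| is a multiple of lcm(6, 6) = 6 and divides |G| = 24.
Closing under the operation: H = {(0,0), (0,1), (2,0), (2,1), (4,0), (4,1), (6,0), (6,1), (8,0), (8,1), (10,0), (10,1)}, so |H| = 12.

12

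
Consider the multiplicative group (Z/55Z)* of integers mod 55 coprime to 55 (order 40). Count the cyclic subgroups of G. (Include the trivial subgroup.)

Group the elements of G by the cyclic subgroup they generate; each cyclic subgroup of order d accounts for φ(d) elements.
Cyclic subgroups by order — order 1: 1; order 2: 3; order 4: 2; order 5: 1; order 10: 3; order 20: 2.
Total: 12.

12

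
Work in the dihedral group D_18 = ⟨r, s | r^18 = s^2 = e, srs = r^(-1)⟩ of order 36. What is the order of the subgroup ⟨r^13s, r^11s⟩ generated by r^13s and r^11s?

|⟨r^13s⟩| = 2 and |⟨r^11s⟩| = 2, so |H| is a multiple of lcm(2, 2) = 2 and divides |G| = 36.
Closing under the operation: H = {e, r^2, r^4, r^6, r^8, r^10, r^12, r^14, r^16, rs, r^3s, r^5s, r^7s, r^9s, r^11s, r^13s, r^15s, r^17s}, so |H| = 18.

18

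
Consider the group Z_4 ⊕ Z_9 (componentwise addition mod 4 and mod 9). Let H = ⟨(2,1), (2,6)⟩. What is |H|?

18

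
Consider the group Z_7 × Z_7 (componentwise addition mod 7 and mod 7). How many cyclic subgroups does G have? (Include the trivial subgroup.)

Group the elements of G by the cyclic subgroup they generate; each cyclic subgroup of order d accounts for φ(d) elements.
Cyclic subgroups by order — order 1: 1; order 7: 8.
Total: 9.

9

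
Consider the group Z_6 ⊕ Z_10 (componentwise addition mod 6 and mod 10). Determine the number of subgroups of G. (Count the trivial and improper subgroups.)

20

|G| = 60, so by Lagrange every subgroup order divides 60. Divisors: 1, 2, 3, 4, 5, 6, 10, 12, 15, 20, 30, 60.
Subgroups by order — order 1: 1; order 2: 3; order 3: 1; order 4: 1; order 5: 1; order 6: 3; order 10: 3; order 12: 1; order 15: 1; order 20: 1; order 30: 3; order 60: 1.
Total: 1 + 3 + 1 + 1 + 1 + 3 + 3 + 1 + 1 + 1 + 3 + 1 = 20.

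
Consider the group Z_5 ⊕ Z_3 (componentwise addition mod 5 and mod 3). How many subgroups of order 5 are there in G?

1

|G| = 15 and 5 | 15, so subgroups of order 5 are possible by Lagrange.
The subgroups of order 5 are: {(0,0), (1,0), (2,0), (3,0), (4,0)}.
So G has 1 subgroup of order 5.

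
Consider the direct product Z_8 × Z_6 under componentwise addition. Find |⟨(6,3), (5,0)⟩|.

|⟨(6,3)⟩| = 4 and |⟨(5,0)⟩| = 8, so |H| is a multiple of lcm(4, 8) = 8 and divides |G| = 48.
Closing under the operation: H = {(0,0), (0,3), (1,0), (1,3), (2,0), (2,3), (3,0), (3,3), (4,0), (4,3), (5,0), (5,3), (6,0), (6,3), (7,0), (7,3)}, so |H| = 16.

16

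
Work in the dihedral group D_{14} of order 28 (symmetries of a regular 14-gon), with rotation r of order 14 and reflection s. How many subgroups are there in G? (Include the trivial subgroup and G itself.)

|G| = 28, so by Lagrange every subgroup order divides 28. Divisors: 1, 2, 4, 7, 14, 28.
Subgroups by order — order 1: 1; order 2: 15; order 4: 7; order 7: 1; order 14: 3; order 28: 1.
Total: 1 + 15 + 7 + 1 + 3 + 1 = 28.

28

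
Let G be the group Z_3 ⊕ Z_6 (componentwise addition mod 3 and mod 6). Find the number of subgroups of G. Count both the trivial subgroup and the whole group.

12

|G| = 18, so by Lagrange every subgroup order divides 18. Divisors: 1, 2, 3, 6, 9, 18.
Subgroups by order — order 1: 1; order 2: 1; order 3: 4; order 6: 4; order 9: 1; order 18: 1.
Total: 1 + 1 + 4 + 4 + 1 + 1 = 12.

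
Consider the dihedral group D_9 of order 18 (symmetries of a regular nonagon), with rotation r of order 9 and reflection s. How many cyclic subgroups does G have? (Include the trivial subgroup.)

Each element a generates a cyclic subgroup ⟨a⟩; distinct elements may generate the same one (a cyclic group of order d has φ(d) generators).
Cyclic subgroups by order — order 1: 1; order 2: 9; order 3: 1; order 9: 1.
Total: 12.

12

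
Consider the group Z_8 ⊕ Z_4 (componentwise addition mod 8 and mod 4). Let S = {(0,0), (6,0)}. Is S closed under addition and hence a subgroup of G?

(6,0) ∈ S but its inverse (2,0) ∉ S, so S is not a subgroup.

No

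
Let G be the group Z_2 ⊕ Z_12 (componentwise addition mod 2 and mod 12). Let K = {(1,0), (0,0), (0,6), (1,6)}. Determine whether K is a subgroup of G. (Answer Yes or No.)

Yes

|K| = 4 divides |G| = 24, consistent with Lagrange.
K contains the identity, every element's inverse is in K, and K is closed under +: it is a subgroup.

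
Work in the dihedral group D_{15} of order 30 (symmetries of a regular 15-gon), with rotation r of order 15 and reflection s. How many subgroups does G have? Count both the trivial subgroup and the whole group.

|G| = 30, so by Lagrange every subgroup order divides 30. Divisors: 1, 2, 3, 5, 6, 10, 15, 30.
Subgroups by order — order 1: 1; order 2: 15; order 3: 1; order 5: 1; order 6: 5; order 10: 3; order 15: 1; order 30: 1.
Total: 1 + 15 + 1 + 1 + 5 + 3 + 1 + 1 = 28.

28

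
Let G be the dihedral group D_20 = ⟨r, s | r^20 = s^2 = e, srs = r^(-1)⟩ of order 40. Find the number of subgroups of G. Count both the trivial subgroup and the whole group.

48

|G| = 40, so by Lagrange every subgroup order divides 40. Divisors: 1, 2, 4, 5, 8, 10, 20, 40.
Subgroups by order — order 1: 1; order 2: 21; order 4: 11; order 5: 1; order 8: 5; order 10: 5; order 20: 3; order 40: 1.
Total: 1 + 21 + 11 + 1 + 5 + 5 + 3 + 1 = 48.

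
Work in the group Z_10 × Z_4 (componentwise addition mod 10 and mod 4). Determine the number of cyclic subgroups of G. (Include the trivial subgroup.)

Each element a generates a cyclic subgroup ⟨a⟩; distinct elements may generate the same one (a cyclic group of order d has φ(d) generators).
Cyclic subgroups by order — order 1: 1; order 2: 3; order 4: 2; order 5: 1; order 10: 3; order 20: 2.
Total: 12.

12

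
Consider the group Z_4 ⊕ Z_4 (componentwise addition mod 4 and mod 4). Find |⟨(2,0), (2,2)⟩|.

|⟨(2,0)⟩| = 2 and |⟨(2,2)⟩| = 2, so |H| is a multiple of lcm(2, 2) = 2 and divides |G| = 16.
Closing under the operation: H = {(0,0), (0,2), (2,0), (2,2)}, so |H| = 4.

4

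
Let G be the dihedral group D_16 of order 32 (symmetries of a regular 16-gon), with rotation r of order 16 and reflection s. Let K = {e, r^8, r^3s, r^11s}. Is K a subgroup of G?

|K| = 4 divides |G| = 32, consistent with Lagrange.
K contains the identity, every element's inverse is in K, and K is closed under ·: it is a subgroup.

Yes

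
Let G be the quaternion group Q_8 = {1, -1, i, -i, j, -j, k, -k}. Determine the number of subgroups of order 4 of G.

3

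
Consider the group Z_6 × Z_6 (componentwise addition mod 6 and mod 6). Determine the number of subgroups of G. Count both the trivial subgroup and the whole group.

30

|G| = 36, so by Lagrange every subgroup order divides 36. Divisors: 1, 2, 3, 4, 6, 9, 12, 18, 36.
Subgroups by order — order 1: 1; order 2: 3; order 3: 4; order 4: 1; order 6: 12; order 9: 1; order 12: 4; order 18: 3; order 36: 1.
Total: 1 + 3 + 4 + 1 + 12 + 1 + 4 + 3 + 1 = 30.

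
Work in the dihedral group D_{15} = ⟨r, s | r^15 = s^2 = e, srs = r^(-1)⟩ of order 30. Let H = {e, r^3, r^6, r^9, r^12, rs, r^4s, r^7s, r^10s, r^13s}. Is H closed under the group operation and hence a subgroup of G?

|H| = 10 divides |G| = 30, consistent with Lagrange.
H contains the identity, every element's inverse is in H, and H is closed under ·: it is a subgroup.

Yes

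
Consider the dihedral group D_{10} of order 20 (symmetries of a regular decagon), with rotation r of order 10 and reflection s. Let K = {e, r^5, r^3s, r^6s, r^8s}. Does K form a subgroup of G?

Closure fails: r^5 · r^6s = rs ∉ K. So K is not a subgroup.

No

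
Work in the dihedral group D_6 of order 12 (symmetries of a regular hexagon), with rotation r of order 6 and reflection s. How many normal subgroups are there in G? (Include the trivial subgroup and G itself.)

7

G has 16 subgroups. Checking conjugation-invariance by order — order 1: 1/1 normal; order 2: 1/7 normal; order 3: 1/1 normal; order 4: 0/3 normal; order 6: 3/3 normal; order 12: 1/1 normal.
Total normal subgroups: 7.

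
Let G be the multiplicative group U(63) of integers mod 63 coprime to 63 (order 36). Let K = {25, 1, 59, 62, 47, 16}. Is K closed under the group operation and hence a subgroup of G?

16 ∈ K but its inverse 4 ∉ K, so K is not a subgroup.

No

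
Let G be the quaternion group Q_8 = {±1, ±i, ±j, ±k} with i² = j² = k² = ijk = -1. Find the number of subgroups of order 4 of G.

|G| = 8 and 4 | 8, so subgroups of order 4 are possible by Lagrange.
The subgroups of order 4 are: {1, -1, i, -i}; {1, -1, j, -j}; {1, -1, k, -k}.
So G has 3 subgroups of order 4.

3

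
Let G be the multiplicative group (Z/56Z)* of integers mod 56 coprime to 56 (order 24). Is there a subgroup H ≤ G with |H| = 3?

Yes

3 | 24. A subgroup of order 3 is {1, 9, 25}.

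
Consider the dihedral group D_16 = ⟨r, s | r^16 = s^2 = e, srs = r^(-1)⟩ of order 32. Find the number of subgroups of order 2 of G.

|G| = 32 and 2 | 32, so subgroups of order 2 are possible by Lagrange.
The subgroups of order 2 are: {e, r^10s}; {e, r^11s}; {e, r^12s}; {e, r^13s}; … (17 in all).
So G has 17 subgroups of order 2.

17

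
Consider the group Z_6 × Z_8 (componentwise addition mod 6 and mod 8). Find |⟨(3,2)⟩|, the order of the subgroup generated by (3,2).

4

The order of (3,2) in Z_6 × Z_8 is lcm(ord(3) in Z_6, ord(2) in Z_8).
ord(3) = 2 and ord(2) = 4, so |⟨(3,2)⟩| = lcm(2, 4) = 4.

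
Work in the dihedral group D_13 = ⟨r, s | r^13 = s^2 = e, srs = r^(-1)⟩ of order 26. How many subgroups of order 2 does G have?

13

|G| = 26 and 2 | 26, so subgroups of order 2 are possible by Lagrange.
The subgroups of order 2 are: {e, r^10s}; {e, r^11s}; {e, r^12s}; {e, r^2s}; … (13 in all).
So G has 13 subgroups of order 2.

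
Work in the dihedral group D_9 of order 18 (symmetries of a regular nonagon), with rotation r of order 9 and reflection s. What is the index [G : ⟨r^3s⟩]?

|⟨r^3s⟩| = 2 and |G| = 18.
By Lagrange, [G : H] = |G|/|H| = 18/2 = 9.

9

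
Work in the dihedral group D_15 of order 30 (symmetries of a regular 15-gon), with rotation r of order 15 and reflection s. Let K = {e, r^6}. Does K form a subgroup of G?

r^6 ∈ K but its inverse r^9 ∉ K, so K is not a subgroup.

No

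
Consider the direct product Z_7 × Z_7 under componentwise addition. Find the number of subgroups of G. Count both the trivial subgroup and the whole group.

10

|G| = 49, so by Lagrange every subgroup order divides 49. Divisors: 1, 7, 49.
Subgroups by order — order 1: 1; order 7: 8; order 49: 1.
Total: 1 + 8 + 1 = 10.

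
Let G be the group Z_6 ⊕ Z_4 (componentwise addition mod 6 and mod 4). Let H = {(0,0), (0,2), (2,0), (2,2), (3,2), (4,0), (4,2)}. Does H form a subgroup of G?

No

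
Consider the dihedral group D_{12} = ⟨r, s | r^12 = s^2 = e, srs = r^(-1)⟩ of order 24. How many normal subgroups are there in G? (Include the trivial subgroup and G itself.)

G has 34 subgroups. Checking conjugation-invariance by order — order 1: 1/1 normal; order 2: 1/13 normal; order 3: 1/1 normal; order 4: 1/7 normal; order 6: 1/5 normal; order 8: 0/3 normal; order 12: 3/3 normal; order 24: 1/1 normal.
Total normal subgroups: 9.

9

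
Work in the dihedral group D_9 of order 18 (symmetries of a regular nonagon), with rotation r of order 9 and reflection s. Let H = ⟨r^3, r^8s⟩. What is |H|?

6

|⟨r^3⟩| = 3 and |⟨r^8s⟩| = 2, so |H| is a multiple of lcm(3, 2) = 6 and divides |G| = 18.
Closing under the operation: H = {e, r^3, r^6, r^2s, r^5s, r^8s}, so |H| = 6.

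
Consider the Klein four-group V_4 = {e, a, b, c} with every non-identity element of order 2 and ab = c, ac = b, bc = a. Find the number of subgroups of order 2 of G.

3

|G| = 4 and 2 | 4, so subgroups of order 2 are possible by Lagrange.
The subgroups of order 2 are: {e, a}; {e, b}; {e, c}.
So G has 3 subgroups of order 2.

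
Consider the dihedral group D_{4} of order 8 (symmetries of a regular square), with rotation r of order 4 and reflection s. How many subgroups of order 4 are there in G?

3

|G| = 8 and 4 | 8, so subgroups of order 4 are possible by Lagrange.
The subgroups of order 4 are: {e, r, r^2, r^3}; {e, r^2, s, r^2s}; {e, r^2, rs, r^3s}.
So G has 3 subgroups of order 4.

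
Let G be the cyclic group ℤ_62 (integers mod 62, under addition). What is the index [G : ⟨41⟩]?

1

|⟨41⟩| = 62 and |G| = 62.
By Lagrange, [G : H] = |G|/|H| = 62/62 = 1.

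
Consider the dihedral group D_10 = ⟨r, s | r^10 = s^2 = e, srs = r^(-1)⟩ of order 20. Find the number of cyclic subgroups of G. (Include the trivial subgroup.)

Group the elements of G by the cyclic subgroup they generate; each cyclic subgroup of order d accounts for φ(d) elements.
Cyclic subgroups by order — order 1: 1; order 2: 11; order 5: 1; order 10: 1.
Total: 14.

14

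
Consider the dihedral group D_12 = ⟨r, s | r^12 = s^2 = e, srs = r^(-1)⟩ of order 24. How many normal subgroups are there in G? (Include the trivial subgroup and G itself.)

9

G has 34 subgroups. Checking conjugation-invariance by order — order 1: 1/1 normal; order 2: 1/13 normal; order 3: 1/1 normal; order 4: 1/7 normal; order 6: 1/5 normal; order 8: 0/3 normal; order 12: 3/3 normal; order 24: 1/1 normal.
Total normal subgroups: 9.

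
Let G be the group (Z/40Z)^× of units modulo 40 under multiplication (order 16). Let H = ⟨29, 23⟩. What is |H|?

|⟨29⟩| = 2 and |⟨23⟩| = 4, so |H| is a multiple of lcm(2, 4) = 4 and divides |G| = 16.
Closing under the operation: H = {1, 3, 7, 9, 21, 23, 27, 29}, so |H| = 8.

8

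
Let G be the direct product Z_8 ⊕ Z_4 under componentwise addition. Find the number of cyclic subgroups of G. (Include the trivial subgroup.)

14

A cyclic subgroup of order d is generated by each of its φ(d) elements of order d, so the cyclic subgroups of order d number (#elements of order d)/φ(d).
Cyclic subgroups by order — order 1: 1; order 2: 3; order 4: 6; order 8: 4.
Total: 14.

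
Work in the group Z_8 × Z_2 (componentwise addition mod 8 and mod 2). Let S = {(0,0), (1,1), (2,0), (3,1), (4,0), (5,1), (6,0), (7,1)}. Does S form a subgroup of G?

Yes

|S| = 8 divides |G| = 16, consistent with Lagrange.
S contains the identity, every element's inverse is in S, and S is closed under +: it is a subgroup.
In fact S = ⟨(7,1)⟩.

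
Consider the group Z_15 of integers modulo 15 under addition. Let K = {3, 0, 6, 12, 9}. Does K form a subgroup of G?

|K| = 5 divides |G| = 15, consistent with Lagrange.
K contains the identity, every element's inverse is in K, and K is closed under +: it is a subgroup.
In fact K = ⟨3⟩.

Yes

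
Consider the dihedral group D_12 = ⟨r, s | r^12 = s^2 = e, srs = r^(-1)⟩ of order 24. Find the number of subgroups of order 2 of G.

|G| = 24 and 2 | 24, so subgroups of order 2 are possible by Lagrange.
The subgroups of order 2 are: {e, r^10s}; {e, r^11s}; {e, r^2s}; {e, r^3s}; … (13 in all).
So G has 13 subgroups of order 2.

13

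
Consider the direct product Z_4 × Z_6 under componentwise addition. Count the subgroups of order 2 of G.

3

|G| = 24 and 2 | 24, so subgroups of order 2 are possible by Lagrange.
The subgroups of order 2 are: {(0,0), (0,3)}; {(0,0), (2,0)}; {(0,0), (2,3)}.
So G has 3 subgroups of order 2.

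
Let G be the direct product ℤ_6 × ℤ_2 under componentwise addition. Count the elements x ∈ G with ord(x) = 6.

An element (a,b) has order lcm(ord(a), ord(b)); count pairs with lcm equal to 6.
Enumerating gives 6 such elements.

6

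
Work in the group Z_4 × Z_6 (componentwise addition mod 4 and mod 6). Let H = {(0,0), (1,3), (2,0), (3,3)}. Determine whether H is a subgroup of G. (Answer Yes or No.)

|H| = 4 divides |G| = 24, consistent with Lagrange.
H contains the identity, every element's inverse is in H, and H is closed under +: it is a subgroup.
In fact H = ⟨(3,3)⟩.

Yes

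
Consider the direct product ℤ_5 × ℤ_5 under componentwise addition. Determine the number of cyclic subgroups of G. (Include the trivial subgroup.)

Each element a generates a cyclic subgroup ⟨a⟩; distinct elements may generate the same one (a cyclic group of order d has φ(d) generators).
Cyclic subgroups by order — order 1: 1; order 5: 6.
Total: 7.

7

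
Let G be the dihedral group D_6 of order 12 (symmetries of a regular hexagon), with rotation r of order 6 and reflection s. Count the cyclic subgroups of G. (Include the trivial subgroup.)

10

Group the elements of G by the cyclic subgroup they generate; each cyclic subgroup of order d accounts for φ(d) elements.
Cyclic subgroups by order — order 1: 1; order 2: 7; order 3: 1; order 6: 1.
Total: 10.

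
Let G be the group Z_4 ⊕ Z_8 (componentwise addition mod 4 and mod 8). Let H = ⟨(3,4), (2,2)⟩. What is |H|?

|⟨(3,4)⟩| = 4 and |⟨(2,2)⟩| = 4, so |H| is a multiple of lcm(4, 4) = 4 and divides |G| = 32.
Closing under the operation: H = {(0,0), (0,2), (0,4), (0,6), (1,0), (1,2), (1,4), (1,6), (2,0), (2,2), (2,4), (2,6), (3,0), (3,2), (3,4), (3,6)}, so |H| = 16.

16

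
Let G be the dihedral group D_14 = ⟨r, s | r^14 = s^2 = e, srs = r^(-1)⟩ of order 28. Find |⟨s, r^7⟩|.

4

|⟨s⟩| = 2 and |⟨r^7⟩| = 2, so |H| is a multiple of lcm(2, 2) = 2 and divides |G| = 28.
Closing under the operation: H = {e, r^7, s, r^7s}, so |H| = 4.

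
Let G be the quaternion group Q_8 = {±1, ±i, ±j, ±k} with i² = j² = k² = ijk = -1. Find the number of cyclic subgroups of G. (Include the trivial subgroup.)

5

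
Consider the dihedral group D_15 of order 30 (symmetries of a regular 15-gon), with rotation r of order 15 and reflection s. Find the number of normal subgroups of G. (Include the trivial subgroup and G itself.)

5

G has 28 subgroups. Checking conjugation-invariance by order — order 1: 1/1 normal; order 2: 0/15 normal; order 3: 1/1 normal; order 5: 1/1 normal; order 6: 0/5 normal; order 10: 0/3 normal; order 15: 1/1 normal; order 30: 1/1 normal.
Total normal subgroups: 5.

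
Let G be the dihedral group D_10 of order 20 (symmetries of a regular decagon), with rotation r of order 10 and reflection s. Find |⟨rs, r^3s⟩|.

|⟨rs⟩| = 2 and |⟨r^3s⟩| = 2, so |H| is a multiple of lcm(2, 2) = 2 and divides |G| = 20.
Closing under the operation: H = {e, r^2, r^4, r^6, r^8, rs, r^3s, r^5s, r^7s, r^9s}, so |H| = 10.

10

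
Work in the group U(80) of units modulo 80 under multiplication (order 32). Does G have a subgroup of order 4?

Yes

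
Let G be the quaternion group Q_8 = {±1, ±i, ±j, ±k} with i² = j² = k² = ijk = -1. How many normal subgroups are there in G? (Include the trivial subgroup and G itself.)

6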